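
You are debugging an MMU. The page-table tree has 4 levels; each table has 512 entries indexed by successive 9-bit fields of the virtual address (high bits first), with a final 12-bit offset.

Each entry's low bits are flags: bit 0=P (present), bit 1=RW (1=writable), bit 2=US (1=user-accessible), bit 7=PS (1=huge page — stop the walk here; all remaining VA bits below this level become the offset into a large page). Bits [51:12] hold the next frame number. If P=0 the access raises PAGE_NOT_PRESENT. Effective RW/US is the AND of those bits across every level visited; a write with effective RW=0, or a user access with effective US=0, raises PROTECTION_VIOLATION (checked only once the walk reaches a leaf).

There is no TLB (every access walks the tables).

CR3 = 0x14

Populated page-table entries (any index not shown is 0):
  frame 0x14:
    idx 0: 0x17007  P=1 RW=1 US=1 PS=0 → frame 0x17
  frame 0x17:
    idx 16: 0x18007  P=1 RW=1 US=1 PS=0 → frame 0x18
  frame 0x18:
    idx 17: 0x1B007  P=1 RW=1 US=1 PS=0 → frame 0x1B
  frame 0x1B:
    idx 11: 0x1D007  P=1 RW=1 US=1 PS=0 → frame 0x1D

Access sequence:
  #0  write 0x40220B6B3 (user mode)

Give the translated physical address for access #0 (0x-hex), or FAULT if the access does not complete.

Per-access translation:
#0 VA=0x40220B6B3 (w,user):
  lvl0: tbl 0x14, slot 0 ⇒ 0x17007 (P1/RW1/US1/PS0)
  lvl1: tbl 0x17, slot 16 ⇒ 0x18007 (P1/RW1/US1/PS0)
  lvl2: tbl 0x18, slot 17 ⇒ 0x1B007 (P1/RW1/US1/PS0)
  lvl3: tbl 0x1B, slot 11 ⇒ 0x1D007 (P1/RW1/US1/PS0)
  ✓ 0x1D6B3  — 4 lookups

Access #0 PA: 0x1D6B3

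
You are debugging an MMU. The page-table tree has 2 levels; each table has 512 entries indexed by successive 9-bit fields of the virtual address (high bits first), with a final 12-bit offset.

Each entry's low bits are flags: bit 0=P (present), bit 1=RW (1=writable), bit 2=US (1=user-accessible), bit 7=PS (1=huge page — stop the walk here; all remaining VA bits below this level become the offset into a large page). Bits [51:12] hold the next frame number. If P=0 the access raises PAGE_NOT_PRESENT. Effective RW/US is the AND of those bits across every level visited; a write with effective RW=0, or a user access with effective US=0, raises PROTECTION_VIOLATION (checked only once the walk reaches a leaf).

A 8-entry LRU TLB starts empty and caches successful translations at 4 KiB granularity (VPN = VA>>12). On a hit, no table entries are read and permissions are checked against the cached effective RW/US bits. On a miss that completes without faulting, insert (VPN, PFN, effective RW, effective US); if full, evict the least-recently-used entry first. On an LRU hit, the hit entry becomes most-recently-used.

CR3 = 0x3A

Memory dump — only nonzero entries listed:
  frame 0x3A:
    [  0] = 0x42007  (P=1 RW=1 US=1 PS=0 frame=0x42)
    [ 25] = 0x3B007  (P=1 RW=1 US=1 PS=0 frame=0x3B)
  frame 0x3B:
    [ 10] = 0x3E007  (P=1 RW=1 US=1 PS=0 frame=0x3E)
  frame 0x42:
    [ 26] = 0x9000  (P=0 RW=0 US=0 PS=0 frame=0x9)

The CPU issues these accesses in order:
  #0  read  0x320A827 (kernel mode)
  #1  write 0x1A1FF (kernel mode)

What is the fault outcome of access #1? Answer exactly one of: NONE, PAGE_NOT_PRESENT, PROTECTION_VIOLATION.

Walk each access:
#0 VA=0x320A827 (r,kernel):
  lvl0: tbl 0x3A, slot 25 ⇒ 0x3B007 (P1/RW1/US1/PS0)
  lvl1: tbl 0x3B, slot 10 ⇒ 0x3E007 (P1/RW1/US1/PS0)
  ✓ 0x3E827  — 2 lookups
#1 VA=0x1A1FF (w,kernel):
  lvl0: tbl 0x3A, slot 0 ⇒ 0x42007 (P1/RW1/US1/PS0)
  lvl1: tbl 0x42, slot 26 ⇒ 0x9000 (P0/RW0/US0/PS0)
  ✗ PAGE_NOT_PRESENT  [2 reads]

Access #1 fault: PAGE_NOT_PRESENT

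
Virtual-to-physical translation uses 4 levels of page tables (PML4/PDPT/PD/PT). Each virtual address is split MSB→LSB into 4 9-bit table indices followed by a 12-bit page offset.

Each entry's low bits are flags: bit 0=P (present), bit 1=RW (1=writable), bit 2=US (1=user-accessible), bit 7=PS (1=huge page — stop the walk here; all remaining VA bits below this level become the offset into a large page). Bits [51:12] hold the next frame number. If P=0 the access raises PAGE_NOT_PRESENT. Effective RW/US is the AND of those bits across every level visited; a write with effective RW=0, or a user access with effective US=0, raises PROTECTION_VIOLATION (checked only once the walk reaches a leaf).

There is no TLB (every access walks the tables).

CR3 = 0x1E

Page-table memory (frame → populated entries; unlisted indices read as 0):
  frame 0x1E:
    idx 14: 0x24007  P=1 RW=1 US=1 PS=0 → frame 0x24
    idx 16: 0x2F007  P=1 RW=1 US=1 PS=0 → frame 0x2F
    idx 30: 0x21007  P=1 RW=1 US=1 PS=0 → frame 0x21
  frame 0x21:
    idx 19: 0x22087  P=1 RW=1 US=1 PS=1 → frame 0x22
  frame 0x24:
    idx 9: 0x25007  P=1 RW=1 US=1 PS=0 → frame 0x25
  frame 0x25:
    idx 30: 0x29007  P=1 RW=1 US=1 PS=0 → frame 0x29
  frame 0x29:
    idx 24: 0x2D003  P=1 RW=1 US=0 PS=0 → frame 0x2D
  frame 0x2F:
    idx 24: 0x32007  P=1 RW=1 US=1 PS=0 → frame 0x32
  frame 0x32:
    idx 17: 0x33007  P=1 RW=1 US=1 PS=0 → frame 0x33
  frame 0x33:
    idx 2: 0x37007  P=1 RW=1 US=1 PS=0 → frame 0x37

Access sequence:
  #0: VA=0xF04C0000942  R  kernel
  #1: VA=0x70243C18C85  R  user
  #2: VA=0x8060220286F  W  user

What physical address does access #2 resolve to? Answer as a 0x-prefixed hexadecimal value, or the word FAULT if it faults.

Trace:
#0 VA=0xF04C0000942 (r,kernel):
  lvl0: tbl 0x1E, slot 30 ⇒ 0x21007 (P1/RW1/US1/PS0)
  lvl1: tbl 0x21, slot 19 ⇒ 0x22087 (P1/RW1/US1/PS1)
  → PA=0x22942 (huge @L1)  (2 entries read)
#1 VA=0x70243C18C85 (r,user):
  lvl0: tbl 0x1E, slot 14 ⇒ 0x24007 (P1/RW1/US1/PS0)
  lvl1: tbl 0x24, slot 9 ⇒ 0x25007 (P1/RW1/US1/PS0)
  lvl2: tbl 0x25, slot 30 ⇒ 0x29007 (P1/RW1/US1/PS0)
  lvl3: tbl 0x29, slot 24 ⇒ 0x2D003 (P1/RW1/US0/PS0)
  → PROTECTION_VIOLATION  (4 entries read)
#2 VA=0x8060220286F (w,user):
  lvl0: tbl 0x1E, slot 16 ⇒ 0x2F007 (P1/RW1/US1/PS0)
  lvl1: tbl 0x2F, slot 24 ⇒ 0x32007 (P1/RW1/US1/PS0)
  lvl2: tbl 0x32, slot 17 ⇒ 0x33007 (P1/RW1/US1/PS0)
  lvl3: tbl 0x33, slot 2 ⇒ 0x37007 (P1/RW1/US1/PS0)
  → PA=0x3786F  (4 entries read)

Access #2 PA: 0x3786F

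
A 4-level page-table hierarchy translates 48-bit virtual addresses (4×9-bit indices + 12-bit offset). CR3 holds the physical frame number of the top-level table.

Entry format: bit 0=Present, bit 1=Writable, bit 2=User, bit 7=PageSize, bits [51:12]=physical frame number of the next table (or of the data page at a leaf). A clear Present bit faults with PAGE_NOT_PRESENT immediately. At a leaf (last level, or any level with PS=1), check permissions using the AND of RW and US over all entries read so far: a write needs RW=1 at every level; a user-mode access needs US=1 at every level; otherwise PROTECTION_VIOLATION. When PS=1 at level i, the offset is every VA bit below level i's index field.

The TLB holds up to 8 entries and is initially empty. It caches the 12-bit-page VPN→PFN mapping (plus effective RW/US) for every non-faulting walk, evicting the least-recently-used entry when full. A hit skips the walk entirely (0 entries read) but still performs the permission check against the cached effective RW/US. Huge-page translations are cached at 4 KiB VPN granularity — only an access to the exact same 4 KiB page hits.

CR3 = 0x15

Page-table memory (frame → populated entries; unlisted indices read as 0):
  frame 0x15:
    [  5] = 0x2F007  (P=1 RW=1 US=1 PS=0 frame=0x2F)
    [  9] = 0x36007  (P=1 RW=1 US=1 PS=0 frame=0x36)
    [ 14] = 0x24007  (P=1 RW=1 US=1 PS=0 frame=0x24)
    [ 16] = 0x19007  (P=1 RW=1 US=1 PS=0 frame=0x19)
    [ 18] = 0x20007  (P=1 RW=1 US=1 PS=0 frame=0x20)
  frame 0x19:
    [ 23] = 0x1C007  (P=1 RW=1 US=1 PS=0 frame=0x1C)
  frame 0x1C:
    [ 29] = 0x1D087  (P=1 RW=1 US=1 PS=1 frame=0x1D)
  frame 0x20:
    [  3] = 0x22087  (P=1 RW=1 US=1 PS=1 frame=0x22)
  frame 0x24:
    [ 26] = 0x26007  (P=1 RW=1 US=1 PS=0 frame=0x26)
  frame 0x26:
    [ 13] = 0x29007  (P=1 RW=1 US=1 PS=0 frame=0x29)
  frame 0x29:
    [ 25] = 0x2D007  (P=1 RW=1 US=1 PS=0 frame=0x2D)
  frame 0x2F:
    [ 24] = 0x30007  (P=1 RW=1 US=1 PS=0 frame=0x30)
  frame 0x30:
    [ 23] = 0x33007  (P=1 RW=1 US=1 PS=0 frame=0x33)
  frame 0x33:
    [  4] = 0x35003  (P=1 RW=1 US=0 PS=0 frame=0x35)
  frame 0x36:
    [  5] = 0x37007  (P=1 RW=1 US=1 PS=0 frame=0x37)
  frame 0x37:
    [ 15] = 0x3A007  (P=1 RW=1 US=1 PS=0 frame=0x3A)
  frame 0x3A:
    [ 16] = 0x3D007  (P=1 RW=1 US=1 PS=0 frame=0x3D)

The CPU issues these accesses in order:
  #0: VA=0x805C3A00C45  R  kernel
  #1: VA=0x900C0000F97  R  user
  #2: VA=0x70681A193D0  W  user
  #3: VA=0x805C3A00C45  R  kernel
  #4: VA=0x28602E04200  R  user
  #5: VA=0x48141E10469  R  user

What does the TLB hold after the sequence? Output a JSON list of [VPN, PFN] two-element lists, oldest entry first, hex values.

Walk each access:
#0 VA=0x805C3A00C45 (r,kernel):
  [0] read 0x15 idx=16: raw=0x19007 flags P=1 W=1 U=1 S=0
  [1] read 0x19 idx=23: raw=0x1C007 flags P=1 W=1 U=1 S=0
  [2] read 0x1C idx=29: raw=0x1D087 flags P=1 W=1 U=1 S=1
  ✓ 0x1DC45 (huge @L2)  — 3 lookups
#1 VA=0x900C0000F97 (r,user):
  [0] read 0x15 idx=18: raw=0x20007 flags P=1 W=1 U=1 S=0
  [1] read 0x20 idx=3: raw=0x22087 flags P=1 W=1 U=1 S=1
  ✓ 0x22F97 (huge @L1)  — 2 lookups
#2 VA=0x70681A193D0 (w,user):
  [0] read 0x15 idx=14: raw=0x24007 flags P=1 W=1 U=1 S=0
  [1] read 0x24 idx=26: raw=0x26007 flags P=1 W=1 U=1 S=0
  [2] read 0x26 idx=13: raw=0x29007 flags P=1 W=1 U=1 S=0
  [3] read 0x29 idx=25: raw=0x2D007 flags P=1 W=1 U=1 S=0
  ✓ 0x2D3D0  — 4 lookups
#3 VA=0x805C3A00C45 (r,kernel):
  TLB hit vpn=0x805C3A00 → PA=0x1DC45
#4 VA=0x28602E04200 (r,user):
  [0] read 0x15 idx=5: raw=0x2F007 flags P=1 W=1 U=1 S=0
  [1] read 0x2F idx=24: raw=0x30007 flags P=1 W=1 U=1 S=0
  [2] read 0x30 idx=23: raw=0x33007 flags P=1 W=1 U=1 S=0
  [3] read 0x33 idx=4: raw=0x35003 flags P=1 W=1 U=0 S=0
  ⇒ fault: PROTECTION_VIOLATION  — 4 lookups
#5 VA=0x48141E10469 (r,user):
  [0] read 0x15 idx=9: raw=0x36007 flags P=1 W=1 U=1 S=0
  [1] read 0x36 idx=5: raw=0x37007 flags P=1 W=1 U=1 S=0
  [2] read 0x37 idx=15: raw=0x3A007 flags P=1 W=1 U=1 S=0
  [3] read 0x3A idx=16: raw=0x3D007 flags P=1 W=1 U=1 S=0
  ✓ 0x3D469  — 4 lookups

TLB: [["0x900C0000", "0x22"], ["0x70681A19", "0x2D"], ["0x805C3A00", "0x1D"], ["0x48141E10", "0x3D"]]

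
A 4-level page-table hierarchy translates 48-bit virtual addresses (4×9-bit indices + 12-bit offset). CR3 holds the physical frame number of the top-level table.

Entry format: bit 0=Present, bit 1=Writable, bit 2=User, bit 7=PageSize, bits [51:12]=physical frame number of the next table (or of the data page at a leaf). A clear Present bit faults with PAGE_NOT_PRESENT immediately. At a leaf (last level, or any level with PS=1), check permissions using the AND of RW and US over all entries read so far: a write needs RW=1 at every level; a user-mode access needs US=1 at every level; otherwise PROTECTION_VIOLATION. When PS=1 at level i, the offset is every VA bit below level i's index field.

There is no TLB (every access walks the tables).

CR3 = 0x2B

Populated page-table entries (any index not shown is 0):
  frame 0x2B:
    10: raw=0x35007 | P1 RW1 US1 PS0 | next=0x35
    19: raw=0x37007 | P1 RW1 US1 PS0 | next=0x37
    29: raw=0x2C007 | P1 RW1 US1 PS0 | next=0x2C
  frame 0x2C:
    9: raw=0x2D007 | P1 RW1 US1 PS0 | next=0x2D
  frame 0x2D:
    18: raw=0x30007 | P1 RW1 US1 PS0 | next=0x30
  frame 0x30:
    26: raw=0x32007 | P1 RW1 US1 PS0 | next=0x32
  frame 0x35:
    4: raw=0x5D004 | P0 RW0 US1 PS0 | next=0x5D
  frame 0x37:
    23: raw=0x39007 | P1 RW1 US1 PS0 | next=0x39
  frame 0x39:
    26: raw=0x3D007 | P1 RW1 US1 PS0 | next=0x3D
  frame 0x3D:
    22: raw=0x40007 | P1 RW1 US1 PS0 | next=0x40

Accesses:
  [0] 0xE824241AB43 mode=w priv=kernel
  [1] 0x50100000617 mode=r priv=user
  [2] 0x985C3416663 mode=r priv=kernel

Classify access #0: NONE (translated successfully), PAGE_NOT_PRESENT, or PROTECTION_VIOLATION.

Walk each access:
#0 VA=0xE824241AB43 (w,kernel):
  L0: frame=0x2B idx=29 entry=0x2C007 [P=1 RW=1 US=1 PS=0]
  L1: frame=0x2C idx=9 entry=0x2D007 [P=1 RW=1 US=1 PS=0]
  L2: frame=0x2D idx=18 entry=0x30007 [P=1 RW=1 US=1 PS=0]
  L3: frame=0x30 idx=26 entry=0x32007 [P=1 RW=1 US=1 PS=0]
  → PA=0x32B43  (4 entries read)
#1 VA=0x50100000617 (r,user):
  L0: frame=0x2B idx=10 entry=0x35007 [P=1 RW=1 US=1 PS=0]
  L1: frame=0x35 idx=4 entry=0x5D004 [P=0 RW=0 US=1 PS=0]
  → PAGE_NOT_PRESENT  (2 entries read)
#2 VA=0x985C3416663 (r,kernel):
  L0: frame=0x2B idx=19 entry=0x37007 [P=1 RW=1 US=1 PS=0]
  L1: frame=0x37 idx=23 entry=0x39007 [P=1 RW=1 US=1 PS=0]
  L2: frame=0x39 idx=26 entry=0x3D007 [P=1 RW=1 US=1 PS=0]
  L3: frame=0x3D idx=22 entry=0x40007 [P=1 RW=1 US=1 PS=0]
  → PA=0x40663  (4 entries read)

Access #0 fault: NONE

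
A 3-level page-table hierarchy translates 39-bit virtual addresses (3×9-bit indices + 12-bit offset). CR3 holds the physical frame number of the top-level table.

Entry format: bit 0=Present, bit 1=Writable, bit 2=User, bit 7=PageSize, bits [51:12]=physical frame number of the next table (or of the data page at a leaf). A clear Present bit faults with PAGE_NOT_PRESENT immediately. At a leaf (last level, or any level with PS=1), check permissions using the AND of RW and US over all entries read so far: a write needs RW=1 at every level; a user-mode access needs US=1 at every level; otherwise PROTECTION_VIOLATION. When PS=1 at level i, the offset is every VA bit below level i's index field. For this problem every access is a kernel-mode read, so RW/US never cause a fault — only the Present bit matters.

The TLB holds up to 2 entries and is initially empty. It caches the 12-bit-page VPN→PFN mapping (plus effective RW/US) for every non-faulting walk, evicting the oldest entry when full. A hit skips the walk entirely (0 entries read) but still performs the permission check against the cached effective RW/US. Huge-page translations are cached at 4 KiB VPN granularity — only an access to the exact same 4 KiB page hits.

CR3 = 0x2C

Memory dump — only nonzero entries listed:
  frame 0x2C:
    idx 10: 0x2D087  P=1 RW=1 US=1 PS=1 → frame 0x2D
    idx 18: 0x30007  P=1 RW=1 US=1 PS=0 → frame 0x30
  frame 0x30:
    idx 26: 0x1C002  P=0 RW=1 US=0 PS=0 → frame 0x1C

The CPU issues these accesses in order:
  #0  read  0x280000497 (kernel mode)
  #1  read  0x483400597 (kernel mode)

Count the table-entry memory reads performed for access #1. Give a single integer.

Trace:
#0 VA=0x280000497 (r,kernel):
  L0 @0x2C[10] → 0x2D087  P=1,RW=1,US=1,PS=1
  ⇒ phys 0x2D497 (huge @L0)  [1 reads]
#1 VA=0x483400597 (r,kernel):
  L0 @0x2C[18] → 0x30007  P=1,RW=1,US=1,PS=0
  L1 @0x30[26] → 0x1C002  P=0,RW=1,US=0,PS=0
  ⇒ fault: PAGE_NOT_PRESENT  — 2 lookups

Entries read for #1: 2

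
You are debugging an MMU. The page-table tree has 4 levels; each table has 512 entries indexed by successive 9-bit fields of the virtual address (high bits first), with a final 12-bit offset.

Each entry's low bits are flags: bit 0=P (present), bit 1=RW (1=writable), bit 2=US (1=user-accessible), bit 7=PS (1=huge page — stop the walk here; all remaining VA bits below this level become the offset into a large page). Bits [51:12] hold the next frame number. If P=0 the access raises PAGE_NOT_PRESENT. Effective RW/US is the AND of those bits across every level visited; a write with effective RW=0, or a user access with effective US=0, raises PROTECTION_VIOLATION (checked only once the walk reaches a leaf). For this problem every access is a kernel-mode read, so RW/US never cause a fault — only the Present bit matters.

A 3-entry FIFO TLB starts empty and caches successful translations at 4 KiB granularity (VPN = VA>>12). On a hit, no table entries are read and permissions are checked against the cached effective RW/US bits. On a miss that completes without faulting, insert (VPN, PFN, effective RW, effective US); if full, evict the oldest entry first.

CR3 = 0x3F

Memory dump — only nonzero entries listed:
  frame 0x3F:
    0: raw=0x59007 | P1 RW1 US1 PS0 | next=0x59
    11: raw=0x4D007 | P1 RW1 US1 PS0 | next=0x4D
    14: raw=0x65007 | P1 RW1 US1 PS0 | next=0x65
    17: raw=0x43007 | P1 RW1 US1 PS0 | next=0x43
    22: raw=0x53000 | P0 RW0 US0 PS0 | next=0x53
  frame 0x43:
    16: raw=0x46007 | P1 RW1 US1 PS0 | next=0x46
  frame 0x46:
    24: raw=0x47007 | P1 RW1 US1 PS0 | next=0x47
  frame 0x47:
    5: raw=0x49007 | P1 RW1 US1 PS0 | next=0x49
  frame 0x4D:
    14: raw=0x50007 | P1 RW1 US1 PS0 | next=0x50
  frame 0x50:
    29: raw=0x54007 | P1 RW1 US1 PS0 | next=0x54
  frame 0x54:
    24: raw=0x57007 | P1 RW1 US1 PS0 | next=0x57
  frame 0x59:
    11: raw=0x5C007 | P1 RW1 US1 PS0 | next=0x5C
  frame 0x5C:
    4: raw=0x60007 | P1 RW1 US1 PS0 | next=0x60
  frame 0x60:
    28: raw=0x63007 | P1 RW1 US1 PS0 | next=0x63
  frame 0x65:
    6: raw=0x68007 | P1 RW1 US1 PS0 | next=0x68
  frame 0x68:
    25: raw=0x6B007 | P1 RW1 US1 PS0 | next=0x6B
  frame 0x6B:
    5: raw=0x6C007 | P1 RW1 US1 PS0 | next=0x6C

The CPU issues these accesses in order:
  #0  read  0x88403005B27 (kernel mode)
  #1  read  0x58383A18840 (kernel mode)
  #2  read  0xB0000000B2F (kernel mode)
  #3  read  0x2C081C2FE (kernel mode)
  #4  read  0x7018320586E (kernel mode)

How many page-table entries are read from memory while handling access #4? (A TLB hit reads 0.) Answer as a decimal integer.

Trace:
#0 VA=0x88403005B27 (r,kernel):
  [0] read 0x3F idx=17: raw=0x43007 flags P=1 W=1 U=1 S=0
  [1] read 0x43 idx=16: raw=0x46007 flags P=1 W=1 U=1 S=0
  [2] read 0x46 idx=24: raw=0x47007 flags P=1 W=1 U=1 S=0
  [3] read 0x47 idx=5: raw=0x49007 flags P=1 W=1 U=1 S=0
  ✓ 0x49B27  — 4 lookups
#1 VA=0x58383A18840 (r,kernel):
  [0] read 0x3F idx=11: raw=0x4D007 flags P=1 W=1 U=1 S=0
  [1] read 0x4D idx=14: raw=0x50007 flags P=1 W=1 U=1 S=0
  [2] read 0x50 idx=29: raw=0x54007 flags P=1 W=1 U=1 S=0
  [3] read 0x54 idx=24: raw=0x57007 flags P=1 W=1 U=1 S=0
  ✓ 0x57840  — 4 lookups
#2 VA=0xB0000000B2F (r,kernel):
  [0] read 0x3F idx=22: raw=0x53000 flags P=0 W=0 U=0 S=0
  → PAGE_NOT_PRESENT  (1 entries read)
#3 VA=0x2C081C2FE (r,kernel):
  [0] read 0x3F idx=0: raw=0x59007 flags P=1 W=1 U=1 S=0
  [1] read 0x59 idx=11: raw=0x5C007 flags P=1 W=1 U=1 S=0
  [2] read 0x5C idx=4: raw=0x60007 flags P=1 W=1 U=1 S=0
  [3] read 0x60 idx=28: raw=0x63007 flags P=1 W=1 U=1 S=0
  ✓ 0x632FE  — 4 lookups
#4 VA=0x7018320586E (r,kernel):
  [0] read 0x3F idx=14: raw=0x65007 flags P=1 W=1 U=1 S=0
  [1] read 0x65 idx=6: raw=0x68007 flags P=1 W=1 U=1 S=0
  [2] read 0x68 idx=25: raw=0x6B007 flags P=1 W=1 U=1 S=0
  [3] read 0x6B idx=5: raw=0x6C007 flags P=1 W=1 U=1 S=0
  ✓ 0x6C86E  — 4 lookups

Entries read for #4: 4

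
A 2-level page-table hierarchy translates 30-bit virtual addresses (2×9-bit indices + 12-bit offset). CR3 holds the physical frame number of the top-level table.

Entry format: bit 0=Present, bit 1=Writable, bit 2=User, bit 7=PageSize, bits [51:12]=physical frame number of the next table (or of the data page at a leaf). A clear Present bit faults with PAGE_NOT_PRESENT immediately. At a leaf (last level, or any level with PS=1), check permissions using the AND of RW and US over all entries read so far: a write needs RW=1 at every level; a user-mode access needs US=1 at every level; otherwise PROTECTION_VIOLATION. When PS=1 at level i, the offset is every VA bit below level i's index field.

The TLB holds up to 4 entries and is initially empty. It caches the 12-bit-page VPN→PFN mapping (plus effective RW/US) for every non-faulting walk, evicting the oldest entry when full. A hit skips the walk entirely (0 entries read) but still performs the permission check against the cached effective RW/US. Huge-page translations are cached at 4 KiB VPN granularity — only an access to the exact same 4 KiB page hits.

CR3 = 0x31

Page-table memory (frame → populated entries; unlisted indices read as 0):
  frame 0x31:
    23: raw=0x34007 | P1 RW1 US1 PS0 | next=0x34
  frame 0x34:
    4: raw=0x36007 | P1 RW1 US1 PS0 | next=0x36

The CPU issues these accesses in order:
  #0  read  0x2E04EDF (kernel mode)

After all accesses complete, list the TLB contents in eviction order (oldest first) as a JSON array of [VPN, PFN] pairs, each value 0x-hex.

Walk each access:
#0 VA=0x2E04EDF (r,kernel):
  L0: frame=0x31 idx=23 entry=0x34007 [P=1 RW=1 US=1 PS=0]
  L1: frame=0x34 idx=4 entry=0x36007 [P=1 RW=1 US=1 PS=0]
  ⇒ phys 0x36EDF  [2 reads]

TLB: [["0x2E04", "0x36"]]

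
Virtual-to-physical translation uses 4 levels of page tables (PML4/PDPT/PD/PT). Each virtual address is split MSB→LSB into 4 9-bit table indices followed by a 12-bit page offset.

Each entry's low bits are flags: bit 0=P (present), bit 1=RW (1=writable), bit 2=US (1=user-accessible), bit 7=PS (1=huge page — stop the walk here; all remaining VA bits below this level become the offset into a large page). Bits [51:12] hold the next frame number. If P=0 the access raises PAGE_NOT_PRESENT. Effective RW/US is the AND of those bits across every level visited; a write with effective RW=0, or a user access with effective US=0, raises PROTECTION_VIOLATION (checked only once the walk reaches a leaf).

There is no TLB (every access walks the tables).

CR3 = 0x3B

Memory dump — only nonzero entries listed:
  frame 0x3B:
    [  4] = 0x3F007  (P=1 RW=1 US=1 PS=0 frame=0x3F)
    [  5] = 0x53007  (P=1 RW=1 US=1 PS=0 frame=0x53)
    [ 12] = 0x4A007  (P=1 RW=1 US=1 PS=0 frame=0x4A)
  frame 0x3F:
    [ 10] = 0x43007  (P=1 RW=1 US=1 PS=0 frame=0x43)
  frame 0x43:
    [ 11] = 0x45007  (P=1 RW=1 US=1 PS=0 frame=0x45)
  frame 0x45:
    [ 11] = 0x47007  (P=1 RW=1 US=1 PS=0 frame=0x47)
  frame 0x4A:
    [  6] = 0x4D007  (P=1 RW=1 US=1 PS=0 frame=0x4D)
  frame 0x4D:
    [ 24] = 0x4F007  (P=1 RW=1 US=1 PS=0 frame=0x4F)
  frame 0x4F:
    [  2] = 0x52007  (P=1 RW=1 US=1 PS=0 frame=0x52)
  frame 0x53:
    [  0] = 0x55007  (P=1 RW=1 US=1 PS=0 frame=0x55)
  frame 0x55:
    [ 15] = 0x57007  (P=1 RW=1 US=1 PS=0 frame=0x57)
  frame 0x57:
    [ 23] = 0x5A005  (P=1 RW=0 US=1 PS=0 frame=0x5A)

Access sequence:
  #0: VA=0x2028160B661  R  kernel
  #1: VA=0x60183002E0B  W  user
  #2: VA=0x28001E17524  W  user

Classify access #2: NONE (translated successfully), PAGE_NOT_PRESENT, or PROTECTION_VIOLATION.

Trace:
#0 VA=0x2028160B661 (r,kernel):
  lvl0: tbl 0x3B, slot 4 ⇒ 0x3F007 (P1/RW1/US1/PS0)
  lvl1: tbl 0x3F, slot 10 ⇒ 0x43007 (P1/RW1/US1/PS0)
  lvl2: tbl 0x43, slot 11 ⇒ 0x45007 (P1/RW1/US1/PS0)
  lvl3: tbl 0x45, slot 11 ⇒ 0x47007 (P1/RW1/US1/PS0)
  ✓ 0x47661  — 4 lookups
#1 VA=0x60183002E0B (w,user):
  lvl0: tbl 0x3B, slot 12 ⇒ 0x4A007 (P1/RW1/US1/PS0)
  lvl1: tbl 0x4A, slot 6 ⇒ 0x4D007 (P1/RW1/US1/PS0)
  lvl2: tbl 0x4D, slot 24 ⇒ 0x4F007 (P1/RW1/US1/PS0)
  lvl3: tbl 0x4F, slot 2 ⇒ 0x52007 (P1/RW1/US1/PS0)
  ✓ 0x52E0B  — 4 lookups
#2 VA=0x28001E17524 (w,user):
  lvl0: tbl 0x3B, slot 5 ⇒ 0x53007 (P1/RW1/US1/PS0)
  lvl1: tbl 0x53, slot 0 ⇒ 0x55007 (P1/RW1/US1/PS0)
  lvl2: tbl 0x55, slot 15 ⇒ 0x57007 (P1/RW1/US1/PS0)
  lvl3: tbl 0x57, slot 23 ⇒ 0x5A005 (P1/RW0/US1/PS0)
  ✗ PROTECTION_VIOLATION  [4 reads]

Access #2 fault: PROTECTION_VIOLATION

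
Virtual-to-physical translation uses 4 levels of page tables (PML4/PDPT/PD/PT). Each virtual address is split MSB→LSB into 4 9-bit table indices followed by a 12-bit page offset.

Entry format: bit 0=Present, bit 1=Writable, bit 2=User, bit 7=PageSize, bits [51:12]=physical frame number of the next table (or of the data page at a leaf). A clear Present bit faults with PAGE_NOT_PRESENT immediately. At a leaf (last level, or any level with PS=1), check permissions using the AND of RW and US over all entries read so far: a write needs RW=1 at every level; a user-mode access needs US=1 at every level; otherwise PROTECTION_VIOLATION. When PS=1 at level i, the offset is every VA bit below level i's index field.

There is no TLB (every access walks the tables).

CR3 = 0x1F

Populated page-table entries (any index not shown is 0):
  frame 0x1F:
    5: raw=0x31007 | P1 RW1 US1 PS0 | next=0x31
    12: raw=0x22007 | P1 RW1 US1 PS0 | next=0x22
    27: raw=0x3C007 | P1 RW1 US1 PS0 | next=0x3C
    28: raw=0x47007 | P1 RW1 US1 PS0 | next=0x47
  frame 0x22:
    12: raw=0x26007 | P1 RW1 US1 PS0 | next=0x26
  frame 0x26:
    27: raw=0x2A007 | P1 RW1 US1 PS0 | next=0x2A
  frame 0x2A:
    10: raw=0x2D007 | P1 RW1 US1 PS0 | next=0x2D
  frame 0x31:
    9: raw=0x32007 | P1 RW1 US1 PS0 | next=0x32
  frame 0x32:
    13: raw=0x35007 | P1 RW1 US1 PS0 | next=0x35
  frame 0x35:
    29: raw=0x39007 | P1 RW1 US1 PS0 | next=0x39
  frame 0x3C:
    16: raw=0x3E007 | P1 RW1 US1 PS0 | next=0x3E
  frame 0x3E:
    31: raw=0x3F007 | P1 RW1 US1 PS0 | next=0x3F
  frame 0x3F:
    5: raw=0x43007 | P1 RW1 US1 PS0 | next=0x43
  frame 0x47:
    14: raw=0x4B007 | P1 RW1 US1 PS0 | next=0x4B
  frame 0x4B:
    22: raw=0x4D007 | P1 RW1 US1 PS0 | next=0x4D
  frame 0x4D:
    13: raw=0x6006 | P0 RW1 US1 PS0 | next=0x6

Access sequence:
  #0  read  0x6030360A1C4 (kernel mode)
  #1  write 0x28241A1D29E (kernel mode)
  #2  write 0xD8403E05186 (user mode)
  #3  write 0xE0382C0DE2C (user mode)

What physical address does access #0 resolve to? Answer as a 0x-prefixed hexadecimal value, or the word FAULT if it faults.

Per-access translation:
#0 VA=0x6030360A1C4 (r,kernel):
  L0 @0x1F[12] → 0x22007  P=1,RW=1,US=1,PS=0
  L1 @0x22[12] → 0x26007  P=1,RW=1,US=1,PS=0
  L2 @0x26[27] → 0x2A007  P=1,RW=1,US=1,PS=0
  L3 @0x2A[10] → 0x2D007  P=1,RW=1,US=1,PS=0
  → PA=0x2D1C4  (4 entries read)
#1 VA=0x28241A1D29E (w,kernel):
  L0 @0x1F[5] → 0x31007  P=1,RW=1,US=1,PS=0
  L1 @0x31[9] → 0x32007  P=1,RW=1,US=1,PS=0
  L2 @0x32[13] → 0x35007  P=1,RW=1,US=1,PS=0
  L3 @0x35[29] → 0x39007  P=1,RW=1,US=1,PS=0
  → PA=0x3929E  (4 entries read)
#2 VA=0xD8403E05186 (w,user):
  L0 @0x1F[27] → 0x3C007  P=1,RW=1,US=1,PS=0
  L1 @0x3C[16] → 0x3E007  P=1,RW=1,US=1,PS=0
  L2 @0x3E[31] → 0x3F007  P=1,RW=1,US=1,PS=0
  L3 @0x3F[5] → 0x43007  P=1,RW=1,US=1,PS=0
  → PA=0x43186  (4 entries read)
#3 VA=0xE0382C0DE2C (w,user):
  L0 @0x1F[28] → 0x47007  P=1,RW=1,US=1,PS=0
  L1 @0x47[14] → 0x4B007  P=1,RW=1,US=1,PS=0
  L2 @0x4B[22] → 0x4D007  P=1,RW=1,US=1,PS=0
  L3 @0x4D[13] → 0x6006  P=0,RW=1,US=1,PS=0
  → PAGE_NOT_PRESENT  (4 entries read)

Access #0 PA: 0x2D1C4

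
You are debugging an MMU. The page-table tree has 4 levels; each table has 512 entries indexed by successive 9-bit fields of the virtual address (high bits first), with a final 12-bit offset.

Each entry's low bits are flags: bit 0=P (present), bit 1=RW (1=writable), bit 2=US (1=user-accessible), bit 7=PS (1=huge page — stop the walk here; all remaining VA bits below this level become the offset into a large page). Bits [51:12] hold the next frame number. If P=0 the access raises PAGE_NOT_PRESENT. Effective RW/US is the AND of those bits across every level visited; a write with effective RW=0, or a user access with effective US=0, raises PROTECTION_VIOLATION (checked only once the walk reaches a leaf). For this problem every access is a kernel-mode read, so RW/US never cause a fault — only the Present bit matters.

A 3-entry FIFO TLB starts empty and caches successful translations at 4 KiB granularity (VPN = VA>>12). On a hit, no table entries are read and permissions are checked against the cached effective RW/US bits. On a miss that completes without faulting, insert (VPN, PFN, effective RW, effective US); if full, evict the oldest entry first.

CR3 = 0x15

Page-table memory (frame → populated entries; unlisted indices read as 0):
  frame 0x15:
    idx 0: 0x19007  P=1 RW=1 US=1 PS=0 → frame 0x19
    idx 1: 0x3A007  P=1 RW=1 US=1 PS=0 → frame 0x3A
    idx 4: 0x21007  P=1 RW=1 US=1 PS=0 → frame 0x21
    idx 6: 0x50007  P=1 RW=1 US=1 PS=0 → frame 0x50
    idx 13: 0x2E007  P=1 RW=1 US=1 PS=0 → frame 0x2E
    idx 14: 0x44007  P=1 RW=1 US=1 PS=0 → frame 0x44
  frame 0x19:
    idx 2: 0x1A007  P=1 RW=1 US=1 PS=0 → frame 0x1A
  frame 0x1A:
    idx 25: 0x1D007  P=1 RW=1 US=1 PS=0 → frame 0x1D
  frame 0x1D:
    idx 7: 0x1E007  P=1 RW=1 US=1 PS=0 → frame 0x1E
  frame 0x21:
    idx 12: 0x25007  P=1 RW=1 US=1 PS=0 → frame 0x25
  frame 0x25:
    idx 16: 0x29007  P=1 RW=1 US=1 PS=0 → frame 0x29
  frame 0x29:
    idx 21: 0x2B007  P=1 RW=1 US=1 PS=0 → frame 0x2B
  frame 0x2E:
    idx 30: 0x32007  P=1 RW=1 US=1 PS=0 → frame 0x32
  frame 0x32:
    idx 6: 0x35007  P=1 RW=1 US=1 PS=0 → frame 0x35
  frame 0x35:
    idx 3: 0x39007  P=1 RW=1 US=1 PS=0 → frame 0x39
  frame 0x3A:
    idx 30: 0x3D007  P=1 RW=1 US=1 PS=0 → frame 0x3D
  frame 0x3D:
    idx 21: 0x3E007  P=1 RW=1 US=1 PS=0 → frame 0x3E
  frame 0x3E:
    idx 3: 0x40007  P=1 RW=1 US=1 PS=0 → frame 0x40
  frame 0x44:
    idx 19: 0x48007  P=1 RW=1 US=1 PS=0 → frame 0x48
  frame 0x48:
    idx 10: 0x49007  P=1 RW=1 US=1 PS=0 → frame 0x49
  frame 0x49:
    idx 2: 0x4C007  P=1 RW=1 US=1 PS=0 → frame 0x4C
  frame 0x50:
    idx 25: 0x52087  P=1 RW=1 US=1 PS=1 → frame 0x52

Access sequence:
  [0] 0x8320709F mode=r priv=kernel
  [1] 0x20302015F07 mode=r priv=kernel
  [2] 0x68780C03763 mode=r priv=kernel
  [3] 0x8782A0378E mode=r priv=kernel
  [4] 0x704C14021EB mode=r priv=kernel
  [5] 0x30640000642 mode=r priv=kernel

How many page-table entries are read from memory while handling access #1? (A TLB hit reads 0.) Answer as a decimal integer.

Trace:
#0 VA=0x8320709F (r,kernel):
  L0 @0x15[0] → 0x19007  P=1,RW=1,US=1,PS=0
  L1 @0x19[2] → 0x1A007  P=1,RW=1,US=1,PS=0
  L2 @0x1A[25] → 0x1D007  P=1,RW=1,US=1,PS=0
  L3 @0x1D[7] → 0x1E007  P=1,RW=1,US=1,PS=0
  ✓ 0x1E09F  — 4 lookups
#1 VA=0x20302015F07 (r,kernel):
  L0 @0x15[4] → 0x21007  P=1,RW=1,US=1,PS=0
  L1 @0x21[12] → 0x25007  P=1,RW=1,US=1,PS=0
  L2 @0x25[16] → 0x29007  P=1,RW=1,US=1,PS=0
  L3 @0x29[21] → 0x2B007  P=1,RW=1,US=1,PS=0
  ✓ 0x2BF07  — 4 lookups
#2 VA=0x68780C03763 (r,kernel):
  L0 @0x15[13] → 0x2E007  P=1,RW=1,US=1,PS=0
  L1 @0x2E[30] → 0x32007  P=1,RW=1,US=1,PS=0
  L2 @0x32[6] → 0x35007  P=1,RW=1,US=1,PS=0
  L3 @0x35[3] → 0x39007  P=1,RW=1,US=1,PS=0
  ✓ 0x39763  — 4 lookups
#3 VA=0x8782A0378E (r,kernel):
  L0 @0x15[1] → 0x3A007  P=1,RW=1,US=1,PS=0
  L1 @0x3A[30] → 0x3D007  P=1,RW=1,US=1,PS=0
  L2 @0x3D[21] → 0x3E007  P=1,RW=1,US=1,PS=0
  L3 @0x3E[3] → 0x40007  P=1,RW=1,US=1,PS=0
  ✓ 0x4078E  — 4 lookups
#4 VA=0x704C14021EB (r,kernel):
  L0 @0x15[14] → 0x44007  P=1,RW=1,US=1,PS=0
  L1 @0x44[19] → 0x48007  P=1,RW=1,US=1,PS=0
  L2 @0x48[10] → 0x49007  P=1,RW=1,US=1,PS=0
  L3 @0x49[2] → 0x4C007  P=1,RW=1,US=1,PS=0
  ✓ 0x4C1EB  — 4 lookups
#5 VA=0x30640000642 (r,kernel):
  L0 @0x15[6] → 0x50007  P=1,RW=1,US=1,PS=0
  L1 @0x50[25] → 0x52087  P=1,RW=1,US=1,PS=1
  ✓ 0x52642 (huge @L1)  — 2 lookups

Entries read for #1: 4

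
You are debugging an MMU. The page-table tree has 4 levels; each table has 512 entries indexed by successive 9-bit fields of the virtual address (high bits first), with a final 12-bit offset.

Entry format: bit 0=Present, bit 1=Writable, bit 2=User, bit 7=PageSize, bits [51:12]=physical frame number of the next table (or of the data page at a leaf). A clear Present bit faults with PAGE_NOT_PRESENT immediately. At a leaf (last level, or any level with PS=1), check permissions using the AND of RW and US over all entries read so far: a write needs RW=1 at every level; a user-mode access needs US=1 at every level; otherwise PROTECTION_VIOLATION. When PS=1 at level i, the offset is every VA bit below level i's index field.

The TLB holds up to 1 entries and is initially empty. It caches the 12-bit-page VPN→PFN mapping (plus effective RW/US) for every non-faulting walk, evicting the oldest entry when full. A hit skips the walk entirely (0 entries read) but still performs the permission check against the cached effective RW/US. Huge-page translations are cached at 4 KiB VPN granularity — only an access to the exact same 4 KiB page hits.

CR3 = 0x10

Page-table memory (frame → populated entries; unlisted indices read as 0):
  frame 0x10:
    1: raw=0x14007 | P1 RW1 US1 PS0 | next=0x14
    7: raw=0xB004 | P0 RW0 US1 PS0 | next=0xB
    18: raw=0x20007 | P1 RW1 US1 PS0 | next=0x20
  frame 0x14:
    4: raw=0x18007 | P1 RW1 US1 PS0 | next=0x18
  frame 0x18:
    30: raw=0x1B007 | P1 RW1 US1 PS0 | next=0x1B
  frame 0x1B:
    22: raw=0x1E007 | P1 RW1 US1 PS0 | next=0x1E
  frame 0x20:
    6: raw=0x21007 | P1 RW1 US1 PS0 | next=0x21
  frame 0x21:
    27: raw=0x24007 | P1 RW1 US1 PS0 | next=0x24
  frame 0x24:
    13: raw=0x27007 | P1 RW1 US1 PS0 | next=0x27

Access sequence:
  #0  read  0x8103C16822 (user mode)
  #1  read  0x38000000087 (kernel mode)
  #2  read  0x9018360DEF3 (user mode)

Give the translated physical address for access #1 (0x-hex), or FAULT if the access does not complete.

Walk each access:
#0 VA=0x8103C16822 (r,user):
  lvl0: tbl 0x10, slot 1 ⇒ 0x14007 (P1/RW1/US1/PS0)
  lvl1: tbl 0x14, slot 4 ⇒ 0x18007 (P1/RW1/US1/PS0)
  lvl2: tbl 0x18, slot 30 ⇒ 0x1B007 (P1/RW1/US1/PS0)
  lvl3: tbl 0x1B, slot 22 ⇒ 0x1E007 (P1/RW1/US1/PS0)
  → PA=0x1E822  (4 entries read)
#1 VA=0x38000000087 (r,kernel):
  lvl0: tbl 0x10, slot 7 ⇒ 0xB004 (P0/RW0/US1/PS0)
  ⇒ fault: PAGE_NOT_PRESENT  — 1 lookups
#2 VA=0x9018360DEF3 (r,user):
  lvl0: tbl 0x10, slot 18 ⇒ 0x20007 (P1/RW1/US1/PS0)
  lvl1: tbl 0x20, slot 6 ⇒ 0x21007 (P1/RW1/US1/PS0)
  lvl2: tbl 0x21, slot 27 ⇒ 0x24007 (P1/RW1/US1/PS0)
  lvl3: tbl 0x24, slot 13 ⇒ 0x27007 (P1/RW1/US1/PS0)
  → PA=0x27EF3  (4 entries read)

Access #1 PA: FAULT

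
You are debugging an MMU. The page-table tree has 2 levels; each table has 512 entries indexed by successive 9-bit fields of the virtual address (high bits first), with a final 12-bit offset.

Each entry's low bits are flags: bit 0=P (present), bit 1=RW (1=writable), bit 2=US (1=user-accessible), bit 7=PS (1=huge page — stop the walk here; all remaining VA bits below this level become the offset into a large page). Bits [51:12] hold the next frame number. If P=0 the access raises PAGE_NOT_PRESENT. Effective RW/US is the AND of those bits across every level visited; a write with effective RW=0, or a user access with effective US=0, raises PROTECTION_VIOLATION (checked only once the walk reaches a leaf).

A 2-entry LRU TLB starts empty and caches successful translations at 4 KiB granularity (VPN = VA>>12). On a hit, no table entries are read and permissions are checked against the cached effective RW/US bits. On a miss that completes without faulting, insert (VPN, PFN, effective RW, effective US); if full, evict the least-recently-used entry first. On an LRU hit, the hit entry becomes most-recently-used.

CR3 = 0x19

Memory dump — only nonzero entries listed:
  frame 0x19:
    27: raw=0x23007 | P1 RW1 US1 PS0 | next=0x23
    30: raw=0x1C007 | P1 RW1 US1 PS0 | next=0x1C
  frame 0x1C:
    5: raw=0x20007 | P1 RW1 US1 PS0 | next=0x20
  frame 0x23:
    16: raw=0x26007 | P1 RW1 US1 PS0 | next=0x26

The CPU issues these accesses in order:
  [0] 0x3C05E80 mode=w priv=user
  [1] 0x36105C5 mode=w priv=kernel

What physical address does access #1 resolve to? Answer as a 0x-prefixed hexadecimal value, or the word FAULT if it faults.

Trace:
#0 VA=0x3C05E80 (w,user):
  [0] read 0x19 idx=30: raw=0x1C007 flags P=1 W=1 U=1 S=0
  [1] read 0x1C idx=5: raw=0x20007 flags P=1 W=1 U=1 S=0
  ⇒ phys 0x20E80  [2 reads]
#1 VA=0x36105C5 (w,kernel):
  [0] read 0x19 idx=27: raw=0x23007 flags P=1 W=1 U=1 S=0
  [1] read 0x23 idx=16: raw=0x26007 flags P=1 W=1 U=1 S=0
  ⇒ phys 0x265C5  [2 reads]

Access #1 PA: 0x265C5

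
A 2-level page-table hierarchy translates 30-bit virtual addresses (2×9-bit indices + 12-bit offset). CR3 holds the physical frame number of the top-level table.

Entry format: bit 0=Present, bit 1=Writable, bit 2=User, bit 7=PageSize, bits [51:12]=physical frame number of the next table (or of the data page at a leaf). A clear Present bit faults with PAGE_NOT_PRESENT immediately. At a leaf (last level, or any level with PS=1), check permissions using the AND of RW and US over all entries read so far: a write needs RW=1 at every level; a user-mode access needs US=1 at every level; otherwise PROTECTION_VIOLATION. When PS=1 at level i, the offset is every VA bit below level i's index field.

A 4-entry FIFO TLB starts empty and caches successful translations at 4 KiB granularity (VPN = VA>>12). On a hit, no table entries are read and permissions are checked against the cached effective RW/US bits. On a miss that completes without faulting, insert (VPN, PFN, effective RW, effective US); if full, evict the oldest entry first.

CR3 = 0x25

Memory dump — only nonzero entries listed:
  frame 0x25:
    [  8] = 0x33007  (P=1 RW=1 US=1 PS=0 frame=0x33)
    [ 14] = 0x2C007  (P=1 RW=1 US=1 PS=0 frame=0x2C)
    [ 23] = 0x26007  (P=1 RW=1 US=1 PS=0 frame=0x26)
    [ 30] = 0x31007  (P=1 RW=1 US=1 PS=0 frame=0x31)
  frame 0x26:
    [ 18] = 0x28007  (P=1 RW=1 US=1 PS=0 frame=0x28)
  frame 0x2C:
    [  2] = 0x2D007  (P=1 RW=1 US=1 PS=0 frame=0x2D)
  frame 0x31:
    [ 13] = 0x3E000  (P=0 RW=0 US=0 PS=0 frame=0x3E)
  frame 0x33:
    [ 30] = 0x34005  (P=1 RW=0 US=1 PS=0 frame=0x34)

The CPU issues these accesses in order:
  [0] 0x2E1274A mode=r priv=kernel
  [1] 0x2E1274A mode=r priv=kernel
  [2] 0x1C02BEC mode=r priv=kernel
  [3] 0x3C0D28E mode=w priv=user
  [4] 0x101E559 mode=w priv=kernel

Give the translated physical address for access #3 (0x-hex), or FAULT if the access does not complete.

Per-access translation:
#0 VA=0x2E1274A (r,kernel):
  lvl0: tbl 0x25, slot 23 ⇒ 0x26007 (P1/RW1/US1/PS0)
  lvl1: tbl 0x26, slot 18 ⇒ 0x28007 (P1/RW1/US1/PS0)
  → PA=0x2874A  (2 entries read)
#1 VA=0x2E1274A (r,kernel):
  TLB hit vpn=0x2E12 → PA=0x2874A
#2 VA=0x1C02BEC (r,kernel):
  lvl0: tbl 0x25, slot 14 ⇒ 0x2C007 (P1/RW1/US1/PS0)
  lvl1: tbl 0x2C, slot 2 ⇒ 0x2D007 (P1/RW1/US1/PS0)
  → PA=0x2DBEC  (2 entries read)
#3 VA=0x3C0D28E (w,user):
  lvl0: tbl 0x25, slot 30 ⇒ 0x31007 (P1/RW1/US1/PS0)
  lvl1: tbl 0x31, slot 13 ⇒ 0x3E000 (P0/RW0/US0/PS0)
  ✗ PAGE_NOT_PRESENT  [2 reads]
#4 VA=0x101E559 (w,kernel):
  lvl0: tbl 0x25, slot 8 ⇒ 0x33007 (P1/RW1/US1/PS0)
  lvl1: tbl 0x33, slot 30 ⇒ 0x34005 (P1/RW0/US1/PS0)
  ✗ PROTECTION_VIOLATION  [2 reads]

Access #3 PA: FAULT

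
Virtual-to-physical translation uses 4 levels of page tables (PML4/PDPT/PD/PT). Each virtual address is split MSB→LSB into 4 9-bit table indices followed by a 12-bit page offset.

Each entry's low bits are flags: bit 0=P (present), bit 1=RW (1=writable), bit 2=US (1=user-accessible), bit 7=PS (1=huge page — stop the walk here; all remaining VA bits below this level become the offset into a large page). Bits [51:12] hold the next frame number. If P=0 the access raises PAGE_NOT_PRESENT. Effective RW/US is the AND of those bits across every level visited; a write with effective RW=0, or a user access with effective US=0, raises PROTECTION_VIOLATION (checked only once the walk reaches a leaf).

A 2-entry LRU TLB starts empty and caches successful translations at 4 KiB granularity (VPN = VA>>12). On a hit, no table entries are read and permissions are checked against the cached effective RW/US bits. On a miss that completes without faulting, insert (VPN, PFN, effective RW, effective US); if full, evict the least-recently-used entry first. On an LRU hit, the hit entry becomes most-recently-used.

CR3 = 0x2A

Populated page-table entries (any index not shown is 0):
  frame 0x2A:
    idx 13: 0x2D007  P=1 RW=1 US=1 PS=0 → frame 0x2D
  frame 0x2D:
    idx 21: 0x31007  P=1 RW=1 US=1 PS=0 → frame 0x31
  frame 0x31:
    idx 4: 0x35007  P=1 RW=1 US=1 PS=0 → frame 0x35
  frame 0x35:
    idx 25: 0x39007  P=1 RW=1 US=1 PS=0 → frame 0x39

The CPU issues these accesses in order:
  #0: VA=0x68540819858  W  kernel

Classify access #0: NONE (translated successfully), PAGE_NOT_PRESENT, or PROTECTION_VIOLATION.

Per-access translation:
#0 VA=0x68540819858 (w,kernel):
  [0] read 0x2A idx=13: raw=0x2D007 flags P=1 W=1 U=1 S=0
  [1] read 0x2D idx=21: raw=0x31007 flags P=1 W=1 U=1 S=0
  [2] read 0x31 idx=4: raw=0x35007 flags P=1 W=1 U=1 S=0
  [3] read 0x35 idx=25: raw=0x39007 flags P=1 W=1 U=1 S=0
  ✓ 0x39858  — 4 lookups

Access #0 fault: NONE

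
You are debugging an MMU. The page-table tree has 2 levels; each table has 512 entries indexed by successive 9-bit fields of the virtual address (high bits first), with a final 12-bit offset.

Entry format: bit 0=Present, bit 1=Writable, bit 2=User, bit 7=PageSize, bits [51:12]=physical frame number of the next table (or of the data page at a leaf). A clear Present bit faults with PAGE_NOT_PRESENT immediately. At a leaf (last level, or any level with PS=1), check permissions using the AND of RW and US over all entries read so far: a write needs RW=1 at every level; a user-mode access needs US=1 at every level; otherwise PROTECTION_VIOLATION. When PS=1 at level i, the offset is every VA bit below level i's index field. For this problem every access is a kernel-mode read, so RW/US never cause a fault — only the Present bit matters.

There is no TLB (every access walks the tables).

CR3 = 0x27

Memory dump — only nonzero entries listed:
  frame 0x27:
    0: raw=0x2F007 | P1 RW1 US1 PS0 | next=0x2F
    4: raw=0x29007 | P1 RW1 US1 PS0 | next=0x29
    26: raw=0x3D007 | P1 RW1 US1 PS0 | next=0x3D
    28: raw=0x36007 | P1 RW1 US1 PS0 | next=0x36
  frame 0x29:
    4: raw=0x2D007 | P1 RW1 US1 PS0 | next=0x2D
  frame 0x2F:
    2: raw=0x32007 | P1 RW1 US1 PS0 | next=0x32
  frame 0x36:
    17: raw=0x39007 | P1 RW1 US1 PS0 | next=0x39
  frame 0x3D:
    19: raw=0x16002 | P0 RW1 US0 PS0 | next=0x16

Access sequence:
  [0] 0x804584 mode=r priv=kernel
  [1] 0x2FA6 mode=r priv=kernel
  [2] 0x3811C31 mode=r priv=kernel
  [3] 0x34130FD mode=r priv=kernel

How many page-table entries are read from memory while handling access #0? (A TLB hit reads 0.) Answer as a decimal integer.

Per-access translation:
#0 VA=0x804584 (r,kernel):
  lvl0: tbl 0x27, slot 4 ⇒ 0x29007 (P1/RW1/US1/PS0)
  lvl1: tbl 0x29, slot 4 ⇒ 0x2D007 (P1/RW1/US1/PS0)
  → PA=0x2D584  (2 entries read)
#1 VA=0x2FA6 (r,kernel):
  lvl0: tbl 0x27, slot 0 ⇒ 0x2F007 (P1/RW1/US1/PS0)
  lvl1: tbl 0x2F, slot 2 ⇒ 0x32007 (P1/RW1/US1/PS0)
  → PA=0x32FA6  (2 entries read)
#2 VA=0x3811C31 (r,kernel):
  lvl0: tbl 0x27, slot 28 ⇒ 0x36007 (P1/RW1/US1/PS0)
  lvl1: tbl 0x36, slot 17 ⇒ 0x39007 (P1/RW1/US1/PS0)
  → PA=0x39C31  (2 entries read)
#3 VA=0x34130FD (r,kernel):
  lvl0: tbl 0x27, slot 26 ⇒ 0x3D007 (P1/RW1/US1/PS0)
  lvl1: tbl 0x3D, slot 19 ⇒ 0x16002 (P0/RW1/US0/PS0)
  → PAGE_NOT_PRESENT  (2 entries read)

Entries read for #0: 2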